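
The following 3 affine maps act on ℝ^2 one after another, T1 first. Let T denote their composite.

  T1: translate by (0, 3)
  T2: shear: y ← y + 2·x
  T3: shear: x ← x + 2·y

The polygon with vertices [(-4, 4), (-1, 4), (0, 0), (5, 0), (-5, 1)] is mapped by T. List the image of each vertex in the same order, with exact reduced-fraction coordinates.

T1 translate by (0, 3): (-4, 4) → (-4, 7); (-1, 4) → (-1, 7); (0, 0) → (0, 3); (5, 0) → (5, 3); (-5, 1) → (-5, 4)
T2 shear: y ← y + 2·x: (-4, 7) → (-4, -1); (-1, 7) → (-1, 5); (0, 3) → (0, 3); (5, 3) → (5, 13); (-5, 4) → (-5, -6)
T3 shear: x ← x + 2·y: (-4, -1) → (-6, -1); (-1, 5) → (9, 5); (0, 3) → (6, 3); (5, 13) → (31, 13); (-5, -6) → (-17, -6)

image vertices: (-6, -1), (9, 5), (6, 3), (31, 13), (-17, -6)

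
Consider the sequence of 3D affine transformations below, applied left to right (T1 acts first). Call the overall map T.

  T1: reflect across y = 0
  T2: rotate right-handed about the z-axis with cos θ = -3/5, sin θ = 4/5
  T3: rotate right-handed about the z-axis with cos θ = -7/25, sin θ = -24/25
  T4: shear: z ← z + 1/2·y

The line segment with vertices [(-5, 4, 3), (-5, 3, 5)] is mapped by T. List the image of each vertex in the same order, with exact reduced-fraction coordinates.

T1 reflect across y = 0: (-5, 4, 3) → (-5, -4, 3); (-5, 3, 5) → (-5, -3, 5)
T2 rotate right-handed about the z-axis with cos θ = -3/5, sin θ = 4/5: (-5, -4, 3) → (31/5, -8/5, 3); (-5, -3, 5) → (27/5, -11/5, 5)
T3 rotate right-handed about the z-axis with cos θ = -7/25, sin θ = -24/25: (31/5, -8/5, 3) → (-409/125, -688/125, 3); (27/5, -11/5, 5) → (-453/125, -571/125, 5)
T4 shear: z ← z + 1/2·y: (-409/125, -688/125, 3) → (-409/125, -688/125, 31/125); (-453/125, -571/125, 5) → (-453/125, -571/125, 679/250)

image vertices: (-409/125, -688/125, 31/125), (-453/125, -571/125, 679/250)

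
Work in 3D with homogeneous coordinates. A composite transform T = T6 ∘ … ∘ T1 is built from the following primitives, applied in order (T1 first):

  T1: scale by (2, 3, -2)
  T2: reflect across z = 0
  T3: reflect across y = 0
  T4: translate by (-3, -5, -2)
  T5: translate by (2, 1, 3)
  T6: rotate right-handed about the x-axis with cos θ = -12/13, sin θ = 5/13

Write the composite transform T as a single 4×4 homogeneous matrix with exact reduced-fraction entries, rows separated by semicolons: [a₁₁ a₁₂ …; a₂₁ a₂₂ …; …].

T = [2 0 0 -1; 0 36/13 -10/13 43/13; 0 -15/13 -24/13 -32/13; 0 0 0 1]

T1 = [2 0 0 0; 0 3 0 0; 0 0 -2 0; 0 0 0 1]
T2·T1 = [2 0 0 0; 0 3 0 0; 0 0 2 0; 0 0 0 1]
T3·…·T1 = [2 0 0 0; 0 -3 0 0; 0 0 2 0; 0 0 0 1]
T4·…·T1 = [2 0 0 -3; 0 -3 0 -5; 0 0 2 -2; 0 0 0 1]
T5·…·T1 = [2 0 0 -1; 0 -3 0 -4; 0 0 2 1; 0 0 0 1]
T6·…·T1 = [2 0 0 -1; 0 36/13 -10/13 43/13; 0 -15/13 -24/13 -32/13; 0 0 0 1]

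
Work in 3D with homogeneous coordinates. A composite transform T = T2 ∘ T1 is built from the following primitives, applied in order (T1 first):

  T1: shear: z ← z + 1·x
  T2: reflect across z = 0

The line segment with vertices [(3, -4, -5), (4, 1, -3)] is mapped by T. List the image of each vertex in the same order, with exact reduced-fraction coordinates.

T1 shear: z ← z + 1·x: (3, -4, -5) → (3, -4, -2); (4, 1, -3) → (4, 1, 1)
T2 reflect across z = 0: (3, -4, -2) → (3, -4, 2); (4, 1, 1) → (4, 1, -1)

image vertices: (3, -4, 2), (4, 1, -1)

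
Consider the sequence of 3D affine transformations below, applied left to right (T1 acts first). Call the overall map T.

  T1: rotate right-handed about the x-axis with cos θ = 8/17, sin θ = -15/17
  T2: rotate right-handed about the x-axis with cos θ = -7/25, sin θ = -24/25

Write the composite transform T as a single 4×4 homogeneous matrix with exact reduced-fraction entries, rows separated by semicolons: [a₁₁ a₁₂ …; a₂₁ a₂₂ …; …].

T = [1 0 0 0; 0 -416/425 87/425 0; 0 -87/425 -416/425 0; 0 0 0 1]

T1 = [1 0 0 0; 0 8/17 15/17 0; 0 -15/17 8/17 0; 0 0 0 1]
T2·T1 = [1 0 0 0; 0 -416/425 87/425 0; 0 -87/425 -416/425 0; 0 0 0 1]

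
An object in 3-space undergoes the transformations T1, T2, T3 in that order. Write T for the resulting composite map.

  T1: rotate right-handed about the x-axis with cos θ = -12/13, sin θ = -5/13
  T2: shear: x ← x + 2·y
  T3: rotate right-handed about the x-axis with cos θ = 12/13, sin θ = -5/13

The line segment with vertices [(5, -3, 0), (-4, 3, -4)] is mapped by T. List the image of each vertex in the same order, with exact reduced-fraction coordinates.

image vertices: (137/13, 3, 0), (-164/13, -3, 4)

T1 rotate right-handed about the x-axis with cos θ = -12/13, sin θ = -5/13: (5, -3, 0) → (5, 36/13, 15/13); (-4, 3, -4) → (-4, -56/13, 33/13)
T2 shear: x ← x + 2·y: (5, 36/13, 15/13) → (137/13, 36/13, 15/13); (-4, -56/13, 33/13) → (-164/13, -56/13, 33/13)
T3 rotate right-handed about the x-axis with cos θ = 12/13, sin θ = -5/13: (137/13, 36/13, 15/13) → (137/13, 3, 0); (-164/13, -56/13, 33/13) → (-164/13, -3, 4)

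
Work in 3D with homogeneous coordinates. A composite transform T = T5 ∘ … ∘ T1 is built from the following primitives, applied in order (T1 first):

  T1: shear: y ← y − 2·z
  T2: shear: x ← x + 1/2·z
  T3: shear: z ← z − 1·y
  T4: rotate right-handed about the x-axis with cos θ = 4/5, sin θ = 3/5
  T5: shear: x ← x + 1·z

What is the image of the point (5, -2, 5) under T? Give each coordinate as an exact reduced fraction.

T(p) = (139/10, -99/5, 32/5)

T1 shear: y ← y − 2·z: (5, -2, 5) → (5, -12, 5)
T2 shear: x ← x + 1/2·z: (5, -12, 5) → (15/2, -12, 5)
T3 shear: z ← z − 1·y: (15/2, -12, 5) → (15/2, -12, 17)
T4 rotate right-handed about the x-axis with cos θ = 4/5, sin θ = 3/5: (15/2, -12, 17) → (15/2, -99/5, 32/5)
T5 shear: x ← x + 1·z: (15/2, -99/5, 32/5) → (139/10, -99/5, 32/5)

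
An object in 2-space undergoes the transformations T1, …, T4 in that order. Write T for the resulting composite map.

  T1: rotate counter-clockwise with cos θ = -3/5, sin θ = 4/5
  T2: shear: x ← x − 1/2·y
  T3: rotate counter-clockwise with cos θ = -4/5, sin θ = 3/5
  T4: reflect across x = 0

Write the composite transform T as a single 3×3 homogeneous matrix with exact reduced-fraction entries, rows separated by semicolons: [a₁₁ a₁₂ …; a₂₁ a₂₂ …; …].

T1 = [-3/5 -4/5 0; 4/5 -3/5 0; 0 0 1]
T2·T1 = [-1 -1/2 0; 4/5 -3/5 0; 0 0 1]
T3·…·T1 = [8/25 19/25 0; -31/25 9/50 0; 0 0 1]
T4·…·T1 = [-8/25 -19/25 0; -31/25 9/50 0; 0 0 1]

T = [-8/25 -19/25 0; -31/25 9/50 0; 0 0 1]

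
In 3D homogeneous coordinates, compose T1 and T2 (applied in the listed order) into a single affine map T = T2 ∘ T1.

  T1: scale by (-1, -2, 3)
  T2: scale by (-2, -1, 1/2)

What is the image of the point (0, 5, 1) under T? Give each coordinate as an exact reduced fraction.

T(p) = (0, 10, 3/2)

T1 scale by (-1, -2, 3): (0, 5, 1) → (0, -10, 3)
T2 scale by (-2, -1, 1/2): (0, -10, 3) → (0, 10, 3/2)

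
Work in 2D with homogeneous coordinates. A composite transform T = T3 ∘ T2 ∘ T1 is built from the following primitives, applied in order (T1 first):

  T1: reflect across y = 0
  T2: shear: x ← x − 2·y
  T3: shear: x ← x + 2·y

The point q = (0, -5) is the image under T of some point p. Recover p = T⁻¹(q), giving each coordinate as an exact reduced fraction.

p = (0, 5)

T1 = [1 0 0; 0 -1 0; 0 0 1]
T2·T1 = [1 2 0; 0 -1 0; 0 0 1]
T3·…·T1 = [1 0 0; 0 -1 0; 0 0 1]
det M = -1; M⁻¹ = [1 0 0; 0 -1 0; 0 0 1]
M⁻¹ · (0, -5)ᵀ = (0, 5)ᵀ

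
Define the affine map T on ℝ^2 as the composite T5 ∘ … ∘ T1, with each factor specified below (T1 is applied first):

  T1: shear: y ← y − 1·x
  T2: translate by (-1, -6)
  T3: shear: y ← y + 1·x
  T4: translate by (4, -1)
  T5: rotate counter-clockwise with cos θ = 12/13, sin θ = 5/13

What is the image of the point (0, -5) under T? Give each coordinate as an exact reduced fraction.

T(p) = (101/13, -141/13)

T1 shear: y ← y − 1·x: (0, -5) → (0, -5)
T2 translate by (-1, -6): (0, -5) → (-1, -11)
T3 shear: y ← y + 1·x: (-1, -11) → (-1, -12)
T4 translate by (4, -1): (-1, -12) → (3, -13)
T5 rotate counter-clockwise with cos θ = 12/13, sin θ = 5/13: (3, -13) → (101/13, -141/13)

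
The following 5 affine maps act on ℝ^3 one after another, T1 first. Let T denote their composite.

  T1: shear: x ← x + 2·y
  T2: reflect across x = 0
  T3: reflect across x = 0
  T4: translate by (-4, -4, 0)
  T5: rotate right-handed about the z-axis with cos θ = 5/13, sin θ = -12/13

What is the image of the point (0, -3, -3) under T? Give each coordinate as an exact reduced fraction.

T(p) = (-134/13, 85/13, -3)

T1 shear: x ← x + 2·y: (0, -3, -3) → (-6, -3, -3)
T2 reflect across x = 0: (-6, -3, -3) → (6, -3, -3)
T3 reflect across x = 0: (6, -3, -3) → (-6, -3, -3)
T4 translate by (-4, -4, 0): (-6, -3, -3) → (-10, -7, -3)
T5 rotate right-handed about the z-axis with cos θ = 5/13, sin θ = -12/13: (-10, -7, -3) → (-134/13, 85/13, -3)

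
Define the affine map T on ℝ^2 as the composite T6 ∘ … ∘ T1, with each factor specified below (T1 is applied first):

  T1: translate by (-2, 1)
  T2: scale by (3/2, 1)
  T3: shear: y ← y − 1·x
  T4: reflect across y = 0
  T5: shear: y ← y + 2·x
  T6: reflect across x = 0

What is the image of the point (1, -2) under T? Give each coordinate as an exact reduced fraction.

T(p) = (3/2, -7/2)

T1 translate by (-2, 1): (1, -2) → (-1, -1)
T2 scale by (3/2, 1): (-1, -1) → (-3/2, -1)
T3 shear: y ← y − 1·x: (-3/2, -1) → (-3/2, 1/2)
T4 reflect across y = 0: (-3/2, 1/2) → (-3/2, -1/2)
T5 shear: y ← y + 2·x: (-3/2, -1/2) → (-3/2, -7/2)
T6 reflect across x = 0: (-3/2, -7/2) → (3/2, -7/2)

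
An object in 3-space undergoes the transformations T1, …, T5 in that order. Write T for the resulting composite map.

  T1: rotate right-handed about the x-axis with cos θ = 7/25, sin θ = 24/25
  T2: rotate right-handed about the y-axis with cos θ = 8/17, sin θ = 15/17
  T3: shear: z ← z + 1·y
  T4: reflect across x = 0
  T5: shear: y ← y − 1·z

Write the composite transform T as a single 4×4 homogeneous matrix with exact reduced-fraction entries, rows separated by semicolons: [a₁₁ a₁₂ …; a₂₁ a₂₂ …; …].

T1 = [1 0 0 0; 0 7/25 -24/25 0; 0 24/25 7/25 0; 0 0 0 1]
T2·T1 = [8/17 72/85 21/85 0; 0 7/25 -24/25 0; -15/17 192/425 56/425 0; 0 0 0 1]
T3·…·T1 = [8/17 72/85 21/85 0; 0 7/25 -24/25 0; -15/17 311/425 -352/425 0; 0 0 0 1]
T4·…·T1 = [-8/17 -72/85 -21/85 0; 0 7/25 -24/25 0; -15/17 311/425 -352/425 0; 0 0 0 1]
T5·…·T1 = [-8/17 -72/85 -21/85 0; 15/17 -192/425 -56/425 0; -15/17 311/425 -352/425 0; 0 0 0 1]

T = [-8/17 -72/85 -21/85 0; 15/17 -192/425 -56/425 0; -15/17 311/425 -352/425 0; 0 0 0 1]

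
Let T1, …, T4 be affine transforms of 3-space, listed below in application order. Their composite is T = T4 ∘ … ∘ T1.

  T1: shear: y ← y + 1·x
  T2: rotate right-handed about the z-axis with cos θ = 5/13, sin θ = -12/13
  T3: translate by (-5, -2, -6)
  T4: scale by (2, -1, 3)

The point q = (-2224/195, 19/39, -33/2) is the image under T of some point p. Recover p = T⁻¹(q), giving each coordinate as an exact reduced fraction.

T1 = [1 0 0 0; 1 1 0 0; 0 0 1 0; 0 0 0 1]
T2·T1 = [17/13 12/13 0 0; -7/13 5/13 0 0; 0 0 1 0; 0 0 0 1]
T3·…·T1 = [17/13 12/13 0 -5; -7/13 5/13 0 -2; 0 0 1 -6; 0 0 0 1]
T4·…·T1 = [34/13 24/13 0 -10; 7/13 -5/13 0 2; 0 0 3 -18; 0 0 0 1]
det M = -6; M⁻¹ = [5/26 12/13 0 1/13; 7/26 -17/13 0 69/13; 0 0 1/3 6; 0 0 0 1]
M⁻¹ · (-2224/195, 19/39, -33/2)ᵀ = (-5/3, 8/5, 1/2)ᵀ

p = (-5/3, 8/5, 1/2)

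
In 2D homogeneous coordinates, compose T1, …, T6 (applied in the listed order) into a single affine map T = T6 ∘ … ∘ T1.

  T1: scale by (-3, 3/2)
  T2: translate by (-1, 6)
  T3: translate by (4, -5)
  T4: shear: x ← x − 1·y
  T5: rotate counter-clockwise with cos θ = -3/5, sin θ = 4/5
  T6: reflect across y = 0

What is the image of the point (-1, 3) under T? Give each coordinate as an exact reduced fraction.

T(p) = (-47/10, 29/10)

T1 scale by (-3, 3/2): (-1, 3) → (3, 9/2)
T2 translate by (-1, 6): (3, 9/2) → (2, 21/2)
T3 translate by (4, -5): (2, 21/2) → (6, 11/2)
T4 shear: x ← x − 1·y: (6, 11/2) → (1/2, 11/2)
T5 rotate counter-clockwise with cos θ = -3/5, sin θ = 4/5: (1/2, 11/2) → (-47/10, -29/10)
T6 reflect across y = 0: (-47/10, -29/10) → (-47/10, 29/10)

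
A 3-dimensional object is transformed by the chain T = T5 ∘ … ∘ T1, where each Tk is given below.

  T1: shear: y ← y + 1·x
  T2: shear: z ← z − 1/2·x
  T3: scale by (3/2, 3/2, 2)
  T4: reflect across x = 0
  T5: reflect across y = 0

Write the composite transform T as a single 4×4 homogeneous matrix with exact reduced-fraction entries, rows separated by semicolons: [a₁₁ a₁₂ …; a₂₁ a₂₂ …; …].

T1 = [1 0 0 0; 1 1 0 0; 0 0 1 0; 0 0 0 1]
T2·T1 = [1 0 0 0; 1 1 0 0; -1/2 0 1 0; 0 0 0 1]
T3·…·T1 = [3/2 0 0 0; 3/2 3/2 0 0; -1 0 2 0; 0 0 0 1]
T4·…·T1 = [-3/2 0 0 0; 3/2 3/2 0 0; -1 0 2 0; 0 0 0 1]
T5·…·T1 = [-3/2 0 0 0; -3/2 -3/2 0 0; -1 0 2 0; 0 0 0 1]

T = [-3/2 0 0 0; -3/2 -3/2 0 0; -1 0 2 0; 0 0 0 1]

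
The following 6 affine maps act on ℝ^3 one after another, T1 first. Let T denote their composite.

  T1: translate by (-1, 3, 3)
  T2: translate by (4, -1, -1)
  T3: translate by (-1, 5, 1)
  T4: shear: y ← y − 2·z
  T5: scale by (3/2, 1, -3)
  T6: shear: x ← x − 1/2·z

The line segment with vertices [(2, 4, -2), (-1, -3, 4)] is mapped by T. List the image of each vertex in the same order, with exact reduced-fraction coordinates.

image vertices: (15/2, 9, -3), (12, -10, -21)

T1 translate by (-1, 3, 3): (2, 4, -2) → (1, 7, 1); (-1, -3, 4) → (-2, 0, 7)
T2 translate by (4, -1, -1): (1, 7, 1) → (5, 6, 0); (-2, 0, 7) → (2, -1, 6)
T3 translate by (-1, 5, 1): (5, 6, 0) → (4, 11, 1); (2, -1, 6) → (1, 4, 7)
T4 shear: y ← y − 2·z: (4, 11, 1) → (4, 9, 1); (1, 4, 7) → (1, -10, 7)
T5 scale by (3/2, 1, -3): (4, 9, 1) → (6, 9, -3); (1, -10, 7) → (3/2, -10, -21)
T6 shear: x ← x − 1/2·z: (6, 9, -3) → (15/2, 9, -3); (3/2, -10, -21) → (12, -10, -21)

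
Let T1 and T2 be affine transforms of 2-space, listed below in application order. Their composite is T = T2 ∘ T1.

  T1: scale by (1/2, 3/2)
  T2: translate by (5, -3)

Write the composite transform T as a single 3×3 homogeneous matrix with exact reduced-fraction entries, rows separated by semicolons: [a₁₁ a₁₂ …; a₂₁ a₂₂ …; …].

T = [1/2 0 5; 0 3/2 -3; 0 0 1]

T1 = [1/2 0 0; 0 3/2 0; 0 0 1]
T2·T1 = [1/2 0 5; 0 3/2 -3; 0 0 1]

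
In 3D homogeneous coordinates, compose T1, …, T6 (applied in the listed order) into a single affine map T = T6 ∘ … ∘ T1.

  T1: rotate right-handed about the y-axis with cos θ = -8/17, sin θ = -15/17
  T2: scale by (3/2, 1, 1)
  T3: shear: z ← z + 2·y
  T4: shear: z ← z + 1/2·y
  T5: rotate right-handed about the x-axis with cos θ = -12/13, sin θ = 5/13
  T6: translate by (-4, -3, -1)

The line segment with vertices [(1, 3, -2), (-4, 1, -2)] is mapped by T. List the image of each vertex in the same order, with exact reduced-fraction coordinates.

image vertices: (-35/17, -4135/442, -1868/221), (25/17, -1719/442, -118/221)

T1 rotate right-handed about the y-axis with cos θ = -8/17, sin θ = -15/17: (1, 3, -2) → (22/17, 3, 31/17); (-4, 1, -2) → (62/17, 1, -44/17)
T2 scale by (3/2, 1, 1): (22/17, 3, 31/17) → (33/17, 3, 31/17); (62/17, 1, -44/17) → (93/17, 1, -44/17)
T3 shear: z ← z + 2·y: (33/17, 3, 31/17) → (33/17, 3, 133/17); (93/17, 1, -44/17) → (93/17, 1, -10/17)
T4 shear: z ← z + 1/2·y: (33/17, 3, 133/17) → (33/17, 3, 317/34); (93/17, 1, -10/17) → (93/17, 1, -3/34)
T5 rotate right-handed about the x-axis with cos θ = -12/13, sin θ = 5/13: (33/17, 3, 317/34) → (33/17, -2809/442, -1647/221); (93/17, 1, -3/34) → (93/17, -393/442, 103/221)
T6 translate by (-4, -3, -1): (33/17, -2809/442, -1647/221) → (-35/17, -4135/442, -1868/221); (93/17, -393/442, 103/221) → (25/17, -1719/442, -118/221)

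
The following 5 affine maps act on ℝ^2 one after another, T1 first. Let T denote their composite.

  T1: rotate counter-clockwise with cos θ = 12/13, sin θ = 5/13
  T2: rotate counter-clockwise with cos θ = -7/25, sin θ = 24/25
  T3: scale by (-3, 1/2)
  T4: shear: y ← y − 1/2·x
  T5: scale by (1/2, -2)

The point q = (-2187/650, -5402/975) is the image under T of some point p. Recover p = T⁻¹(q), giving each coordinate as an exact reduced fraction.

p = (-7/3, -1)

T1 = [12/13 -5/13 0; 5/13 12/13 0; 0 0 1]
T2·T1 = [-204/325 -253/325 0; 253/325 -204/325 0; 0 0 1]
T3·…·T1 = [612/325 759/325 0; 253/650 -102/325 0; 0 0 1]
T4·…·T1 = [612/325 759/325 0; -359/650 -963/650 0; 0 0 1]
T5·…·T1 = [306/325 759/650 0; 359/325 963/325 0; 0 0 1]
det M = 3/2; M⁻¹ = [642/325 -253/325 0; -718/975 204/325 0; 0 0 1]
M⁻¹ · (-2187/650, -5402/975)ᵀ = (-7/3, -1)ᵀ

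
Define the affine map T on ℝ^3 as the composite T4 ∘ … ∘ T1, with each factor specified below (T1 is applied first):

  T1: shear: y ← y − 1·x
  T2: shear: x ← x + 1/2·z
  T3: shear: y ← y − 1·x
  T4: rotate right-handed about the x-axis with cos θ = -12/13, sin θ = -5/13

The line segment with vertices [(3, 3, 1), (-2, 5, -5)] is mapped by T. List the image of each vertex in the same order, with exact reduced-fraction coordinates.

image vertices: (7/2, 47/13, 11/26), (-9/2, -163/13, 5/26)

T1 shear: y ← y − 1·x: (3, 3, 1) → (3, 0, 1); (-2, 5, -5) → (-2, 7, -5)
T2 shear: x ← x + 1/2·z: (3, 0, 1) → (7/2, 0, 1); (-2, 7, -5) → (-9/2, 7, -5)
T3 shear: y ← y − 1·x: (7/2, 0, 1) → (7/2, -7/2, 1); (-9/2, 7, -5) → (-9/2, 23/2, -5)
T4 rotate right-handed about the x-axis with cos θ = -12/13, sin θ = -5/13: (7/2, -7/2, 1) → (7/2, 47/13, 11/26); (-9/2, 23/2, -5) → (-9/2, -163/13, 5/26)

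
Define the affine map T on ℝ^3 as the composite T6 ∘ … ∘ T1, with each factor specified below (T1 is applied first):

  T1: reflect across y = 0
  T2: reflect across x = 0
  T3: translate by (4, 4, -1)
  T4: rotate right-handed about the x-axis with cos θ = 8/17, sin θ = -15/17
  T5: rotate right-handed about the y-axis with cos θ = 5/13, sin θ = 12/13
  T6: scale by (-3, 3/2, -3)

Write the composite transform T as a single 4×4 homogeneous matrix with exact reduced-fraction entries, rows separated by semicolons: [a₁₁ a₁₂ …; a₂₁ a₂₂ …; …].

T = [15/13 -540/221 -288/221 84/13; 0 -12/17 45/34 3/2; -36/13 -225/221 -120/221 204/13; 0 0 0 1]

T1 = [1 0 0 0; 0 -1 0 0; 0 0 1 0; 0 0 0 1]
T2·T1 = [-1 0 0 0; 0 -1 0 0; 0 0 1 0; 0 0 0 1]
T3·…·T1 = [-1 0 0 4; 0 -1 0 4; 0 0 1 -1; 0 0 0 1]
T4·…·T1 = [-1 0 0 4; 0 -8/17 15/17 1; 0 15/17 8/17 -4; 0 0 0 1]
T5·…·T1 = [-5/13 180/221 96/221 -28/13; 0 -8/17 15/17 1; 12/13 75/221 40/221 -68/13; 0 0 0 1]
T6·…·T1 = [15/13 -540/221 -288/221 84/13; 0 -12/17 45/34 3/2; -36/13 -225/221 -120/221 204/13; 0 0 0 1]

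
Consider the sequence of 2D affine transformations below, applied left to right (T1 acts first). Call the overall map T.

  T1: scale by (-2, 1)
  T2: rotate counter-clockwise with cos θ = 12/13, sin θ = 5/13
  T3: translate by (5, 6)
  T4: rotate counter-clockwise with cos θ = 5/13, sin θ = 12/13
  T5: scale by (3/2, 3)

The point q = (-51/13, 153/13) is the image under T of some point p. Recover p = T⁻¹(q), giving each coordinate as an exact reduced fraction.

T1 = [-2 0 0; 0 1 0; 0 0 1]
T2·T1 = [-24/13 -5/13 0; -10/13 12/13 0; 0 0 1]
T3·…·T1 = [-24/13 -5/13 5; -10/13 12/13 6; 0 0 1]
T4·…·T1 = [0 -1 -47/13; -2 0 90/13; 0 0 1]
T5·…·T1 = [0 -3/2 -141/26; -6 0 270/13; 0 0 1]
det M = -9; M⁻¹ = [0 -1/6 45/13; -2/3 0 -47/13; 0 0 1]
M⁻¹ · (-51/13, 153/13)ᵀ = (3/2, -1)ᵀ

p = (3/2, -1)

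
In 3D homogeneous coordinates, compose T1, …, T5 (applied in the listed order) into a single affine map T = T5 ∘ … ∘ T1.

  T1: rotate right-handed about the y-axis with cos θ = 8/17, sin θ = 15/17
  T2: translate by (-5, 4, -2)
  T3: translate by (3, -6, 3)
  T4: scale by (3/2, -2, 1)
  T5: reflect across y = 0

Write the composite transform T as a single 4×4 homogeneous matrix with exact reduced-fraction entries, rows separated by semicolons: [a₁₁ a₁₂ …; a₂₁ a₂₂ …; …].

T = [12/17 0 45/34 -3; 0 2 0 -4; -15/17 0 8/17 1; 0 0 0 1]

T1 = [8/17 0 15/17 0; 0 1 0 0; -15/17 0 8/17 0; 0 0 0 1]
T2·T1 = [8/17 0 15/17 -5; 0 1 0 4; -15/17 0 8/17 -2; 0 0 0 1]
T3·…·T1 = [8/17 0 15/17 -2; 0 1 0 -2; -15/17 0 8/17 1; 0 0 0 1]
T4·…·T1 = [12/17 0 45/34 -3; 0 -2 0 4; -15/17 0 8/17 1; 0 0 0 1]
T5·…·T1 = [12/17 0 45/34 -3; 0 2 0 -4; -15/17 0 8/17 1; 0 0 0 1]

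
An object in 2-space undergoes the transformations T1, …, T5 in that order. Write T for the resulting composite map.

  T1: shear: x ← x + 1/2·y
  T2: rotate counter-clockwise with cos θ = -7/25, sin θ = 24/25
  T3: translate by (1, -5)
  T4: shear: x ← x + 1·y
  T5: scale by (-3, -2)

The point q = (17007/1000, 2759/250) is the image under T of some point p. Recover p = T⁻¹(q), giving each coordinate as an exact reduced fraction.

p = (-4/5, 5/4)

T1 = [1 1/2 0; 0 1 0; 0 0 1]
T2·T1 = [-7/25 -11/10 0; 24/25 1/5 0; 0 0 1]
T3·…·T1 = [-7/25 -11/10 1; 24/25 1/5 -5; 0 0 1]
T4·…·T1 = [17/25 -9/10 -4; 24/25 1/5 -5; 0 0 1]
T5·…·T1 = [-51/25 27/10 12; -48/25 -2/5 10; 0 0 1]
det M = 6; M⁻¹ = [-1/15 -9/20 53/10; 8/25 -17/50 -11/25; 0 0 1]
M⁻¹ · (17007/1000, 2759/250)ᵀ = (-4/5, 5/4)ᵀ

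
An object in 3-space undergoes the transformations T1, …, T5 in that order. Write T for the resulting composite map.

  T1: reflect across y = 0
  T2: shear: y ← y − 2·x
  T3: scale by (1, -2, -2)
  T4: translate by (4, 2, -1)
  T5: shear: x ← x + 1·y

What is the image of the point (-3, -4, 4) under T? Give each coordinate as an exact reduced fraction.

T1 reflect across y = 0: (-3, -4, 4) → (-3, 4, 4)
T2 shear: y ← y − 2·x: (-3, 4, 4) → (-3, 10, 4)
T3 scale by (1, -2, -2): (-3, 10, 4) → (-3, -20, -8)
T4 translate by (4, 2, -1): (-3, -20, -8) → (1, -18, -9)
T5 shear: x ← x + 1·y: (1, -18, -9) → (-17, -18, -9)

T(p) = (-17, -18, -9)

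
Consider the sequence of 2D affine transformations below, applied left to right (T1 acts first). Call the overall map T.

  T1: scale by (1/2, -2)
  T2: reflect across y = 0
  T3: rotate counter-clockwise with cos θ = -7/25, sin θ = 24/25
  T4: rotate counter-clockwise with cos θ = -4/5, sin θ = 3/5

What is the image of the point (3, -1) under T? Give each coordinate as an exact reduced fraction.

T(p) = (-12/5, -7/10)

T1 scale by (1/2, -2): (3, -1) → (3/2, 2)
T2 reflect across y = 0: (3/2, 2) → (3/2, -2)
T3 rotate counter-clockwise with cos θ = -7/25, sin θ = 24/25: (3/2, -2) → (3/2, 2)
T4 rotate counter-clockwise with cos θ = -4/5, sin θ = 3/5: (3/2, 2) → (-12/5, -7/10)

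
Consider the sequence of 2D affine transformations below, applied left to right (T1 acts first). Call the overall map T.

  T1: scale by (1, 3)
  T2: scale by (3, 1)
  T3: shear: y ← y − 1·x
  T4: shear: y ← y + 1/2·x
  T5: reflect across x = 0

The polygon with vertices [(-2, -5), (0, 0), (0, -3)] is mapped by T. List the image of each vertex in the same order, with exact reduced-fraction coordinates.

T1 scale by (1, 3): (-2, -5) → (-2, -15); (0, 0) → (0, 0); (0, -3) → (0, -9)
T2 scale by (3, 1): (-2, -15) → (-6, -15); (0, 0) → (0, 0); (0, -9) → (0, -9)
T3 shear: y ← y − 1·x: (-6, -15) → (-6, -9); (0, 0) → (0, 0); (0, -9) → (0, -9)
T4 shear: y ← y + 1/2·x: (-6, -9) → (-6, -12); (0, 0) → (0, 0); (0, -9) → (0, -9)
T5 reflect across x = 0: (-6, -12) → (6, -12); (0, 0) → (0, 0); (0, -9) → (0, -9)

image vertices: (6, -12), (0, 0), (0, -9)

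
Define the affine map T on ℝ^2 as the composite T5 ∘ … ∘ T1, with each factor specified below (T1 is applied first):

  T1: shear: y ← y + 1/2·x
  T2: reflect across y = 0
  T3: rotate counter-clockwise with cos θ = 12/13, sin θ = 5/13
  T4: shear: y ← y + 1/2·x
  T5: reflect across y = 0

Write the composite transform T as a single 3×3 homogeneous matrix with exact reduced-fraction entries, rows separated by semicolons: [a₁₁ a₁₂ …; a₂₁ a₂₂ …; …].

T = [29/26 5/13 0; -25/52 19/26 0; 0 0 1]

T1 = [1 0 0; 1/2 1 0; 0 0 1]
T2·T1 = [1 0 0; -1/2 -1 0; 0 0 1]
T3·…·T1 = [29/26 5/13 0; -1/13 -12/13 0; 0 0 1]
T4·…·T1 = [29/26 5/13 0; 25/52 -19/26 0; 0 0 1]
T5·…·T1 = [29/26 5/13 0; -25/52 19/26 0; 0 0 1]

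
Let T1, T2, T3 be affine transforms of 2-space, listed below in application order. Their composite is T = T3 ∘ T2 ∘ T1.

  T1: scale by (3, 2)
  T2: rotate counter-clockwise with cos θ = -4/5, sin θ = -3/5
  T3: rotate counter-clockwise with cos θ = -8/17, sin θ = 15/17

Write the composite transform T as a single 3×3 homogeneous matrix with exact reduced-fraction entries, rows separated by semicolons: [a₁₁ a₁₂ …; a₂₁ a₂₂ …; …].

T = [231/85 72/85 0; -108/85 154/85 0; 0 0 1]

T1 = [3 0 0; 0 2 0; 0 0 1]
T2·T1 = [-12/5 6/5 0; -9/5 -8/5 0; 0 0 1]
T3·…·T1 = [231/85 72/85 0; -108/85 154/85 0; 0 0 1]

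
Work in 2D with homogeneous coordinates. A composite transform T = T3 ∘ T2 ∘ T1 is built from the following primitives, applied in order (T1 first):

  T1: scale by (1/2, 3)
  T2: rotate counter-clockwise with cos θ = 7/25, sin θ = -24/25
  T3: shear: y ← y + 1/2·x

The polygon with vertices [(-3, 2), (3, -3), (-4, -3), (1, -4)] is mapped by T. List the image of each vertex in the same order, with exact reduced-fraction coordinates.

T1 scale by (1/2, 3): (-3, 2) → (-3/2, 6); (3, -3) → (3/2, -9); (-4, -3) → (-2, -9); (1, -4) → (1/2, -12)
T2 rotate counter-clockwise with cos θ = 7/25, sin θ = -24/25: (-3/2, 6) → (267/50, 78/25); (3/2, -9) → (-411/50, -99/25); (-2, -9) → (-46/5, -3/5); (1/2, -12) → (-569/50, -96/25)
T3 shear: y ← y + 1/2·x: (267/50, 78/25) → (267/50, 579/100); (-411/50, -99/25) → (-411/50, -807/100); (-46/5, -3/5) → (-46/5, -26/5); (-569/50, -96/25) → (-569/50, -953/100)

image vertices: (267/50, 579/100), (-411/50, -807/100), (-46/5, -26/5), (-569/50, -953/100)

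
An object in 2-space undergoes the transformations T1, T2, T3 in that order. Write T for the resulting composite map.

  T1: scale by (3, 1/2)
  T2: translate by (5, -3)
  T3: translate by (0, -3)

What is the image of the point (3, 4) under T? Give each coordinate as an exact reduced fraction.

T1 scale by (3, 1/2): (3, 4) → (9, 2)
T2 translate by (5, -3): (9, 2) → (14, -1)
T3 translate by (0, -3): (14, -1) → (14, -4)

T(p) = (14, -4)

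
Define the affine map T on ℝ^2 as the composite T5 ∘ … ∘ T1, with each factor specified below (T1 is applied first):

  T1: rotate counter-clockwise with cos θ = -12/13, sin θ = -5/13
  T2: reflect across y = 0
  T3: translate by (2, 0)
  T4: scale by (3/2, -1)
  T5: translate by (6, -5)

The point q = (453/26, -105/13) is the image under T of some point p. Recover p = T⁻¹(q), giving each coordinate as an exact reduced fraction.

p = (-4, 5)

T1 = [-12/13 5/13 0; -5/13 -12/13 0; 0 0 1]
T2·T1 = [-12/13 5/13 0; 5/13 12/13 0; 0 0 1]
T3·…·T1 = [-12/13 5/13 2; 5/13 12/13 0; 0 0 1]
T4·…·T1 = [-18/13 15/26 3; -5/13 -12/13 0; 0 0 1]
T5·…·T1 = [-18/13 15/26 9; -5/13 -12/13 -5; 0 0 1]
det M = 3/2; M⁻¹ = [-8/13 -5/13 47/13; 10/39 -12/13 -90/13; 0 0 1]
M⁻¹ · (453/26, -105/13)ᵀ = (-4, 5)ᵀ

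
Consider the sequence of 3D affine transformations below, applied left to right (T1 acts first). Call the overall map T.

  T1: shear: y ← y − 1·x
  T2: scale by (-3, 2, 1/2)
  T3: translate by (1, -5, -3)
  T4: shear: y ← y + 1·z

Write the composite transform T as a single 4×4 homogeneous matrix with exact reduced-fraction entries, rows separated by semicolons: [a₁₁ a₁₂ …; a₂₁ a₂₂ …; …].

T1 = [1 0 0 0; -1 1 0 0; 0 0 1 0; 0 0 0 1]
T2·T1 = [-3 0 0 0; -2 2 0 0; 0 0 1/2 0; 0 0 0 1]
T3·…·T1 = [-3 0 0 1; -2 2 0 -5; 0 0 1/2 -3; 0 0 0 1]
T4·…·T1 = [-3 0 0 1; -2 2 1/2 -8; 0 0 1/2 -3; 0 0 0 1]

T = [-3 0 0 1; -2 2 1/2 -8; 0 0 1/2 -3; 0 0 0 1]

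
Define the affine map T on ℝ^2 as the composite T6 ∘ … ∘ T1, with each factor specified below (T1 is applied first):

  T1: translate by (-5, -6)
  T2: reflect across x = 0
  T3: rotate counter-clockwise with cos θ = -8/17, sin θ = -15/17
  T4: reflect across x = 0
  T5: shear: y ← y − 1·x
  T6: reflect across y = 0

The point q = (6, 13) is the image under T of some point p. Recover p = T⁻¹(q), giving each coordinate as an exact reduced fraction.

T1 = [1 0 -5; 0 1 -6; 0 0 1]
T2·T1 = [-1 0 5; 0 1 -6; 0 0 1]
T3·…·T1 = [8/17 15/17 -130/17; 15/17 -8/17 -27/17; 0 0 1]
T4·…·T1 = [-8/17 -15/17 130/17; 15/17 -8/17 -27/17; 0 0 1]
T5·…·T1 = [-8/17 -15/17 130/17; 23/17 7/17 -157/17; 0 0 1]
T6·…·T1 = [-8/17 -15/17 130/17; -23/17 -7/17 157/17; 0 0 1]
det M = -1; M⁻¹ = [7/17 -15/17 5; -23/17 8/17 6; 0 0 1]
M⁻¹ · (6, 13)ᵀ = (-4, 4)ᵀ

p = (-4, 4)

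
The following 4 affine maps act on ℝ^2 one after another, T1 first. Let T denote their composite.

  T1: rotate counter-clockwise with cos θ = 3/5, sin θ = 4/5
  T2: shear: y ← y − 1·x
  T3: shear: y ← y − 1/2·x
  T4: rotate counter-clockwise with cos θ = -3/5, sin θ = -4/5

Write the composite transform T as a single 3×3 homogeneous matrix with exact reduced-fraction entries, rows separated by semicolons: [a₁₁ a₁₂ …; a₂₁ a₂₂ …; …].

T = [-11/25 48/25 0; -21/50 -11/25 0; 0 0 1]

T1 = [3/5 -4/5 0; 4/5 3/5 0; 0 0 1]
T2·T1 = [3/5 -4/5 0; 1/5 7/5 0; 0 0 1]
T3·…·T1 = [3/5 -4/5 0; -1/10 9/5 0; 0 0 1]
T4·…·T1 = [-11/25 48/25 0; -21/50 -11/25 0; 0 0 1]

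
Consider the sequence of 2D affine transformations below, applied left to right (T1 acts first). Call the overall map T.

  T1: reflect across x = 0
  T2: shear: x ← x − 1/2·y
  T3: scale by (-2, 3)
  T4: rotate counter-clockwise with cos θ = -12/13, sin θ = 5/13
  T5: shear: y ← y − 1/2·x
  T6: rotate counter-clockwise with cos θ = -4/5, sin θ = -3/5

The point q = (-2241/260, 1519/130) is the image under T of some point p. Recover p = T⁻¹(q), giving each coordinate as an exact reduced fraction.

p = (-5, 9/2)

T1 = [-1 0 0; 0 1 0; 0 0 1]
T2·T1 = [-1 -1/2 0; 0 1 0; 0 0 1]
T3·…·T1 = [2 1 0; 0 3 0; 0 0 1]
T4·…·T1 = [-24/13 -27/13 0; 10/13 -31/13 0; 0 0 1]
T5·…·T1 = [-24/13 -27/13 0; 22/13 -35/26 0; 0 0 1]
T6·…·T1 = [162/65 111/130 0; -16/65 151/65 0; 0 0 1]
det M = 6; M⁻¹ = [151/390 -37/260 0; 8/195 27/65 0; 0 0 1]
M⁻¹ · (-2241/260, 1519/130)ᵀ = (-5, 9/2)ᵀ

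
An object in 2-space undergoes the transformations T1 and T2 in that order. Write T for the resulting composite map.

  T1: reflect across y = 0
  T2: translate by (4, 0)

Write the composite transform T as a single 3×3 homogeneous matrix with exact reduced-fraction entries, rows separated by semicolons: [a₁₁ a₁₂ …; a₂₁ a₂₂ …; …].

T = [1 0 4; 0 -1 0; 0 0 1]

T1 = [1 0 0; 0 -1 0; 0 0 1]
T2·T1 = [1 0 4; 0 -1 0; 0 0 1]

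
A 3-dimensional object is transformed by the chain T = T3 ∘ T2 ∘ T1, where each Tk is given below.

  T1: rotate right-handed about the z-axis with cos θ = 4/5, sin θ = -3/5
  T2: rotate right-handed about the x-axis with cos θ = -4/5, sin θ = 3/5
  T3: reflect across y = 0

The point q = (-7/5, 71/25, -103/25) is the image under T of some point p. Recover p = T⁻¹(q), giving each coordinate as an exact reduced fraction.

p = (-1, -1, 5)

T1 = [4/5 3/5 0 0; -3/5 4/5 0 0; 0 0 1 0; 0 0 0 1]
T2·T1 = [4/5 3/5 0 0; 12/25 -16/25 -3/5 0; -9/25 12/25 -4/5 0; 0 0 0 1]
T3·…·T1 = [4/5 3/5 0 0; -12/25 16/25 3/5 0; -9/25 12/25 -4/5 0; 0 0 0 1]
det M = -1; M⁻¹ = [4/5 -12/25 -9/25 0; 3/5 16/25 12/25 0; 0 3/5 -4/5 0; 0 0 0 1]
M⁻¹ · (-7/5, 71/25, -103/25)ᵀ = (-1, -1, 5)ᵀ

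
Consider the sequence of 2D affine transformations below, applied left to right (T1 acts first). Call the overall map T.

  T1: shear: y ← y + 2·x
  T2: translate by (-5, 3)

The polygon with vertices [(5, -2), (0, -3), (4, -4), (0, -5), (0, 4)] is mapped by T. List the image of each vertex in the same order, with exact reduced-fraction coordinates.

T1 shear: y ← y + 2·x: (5, -2) → (5, 8); (0, -3) → (0, -3); (4, -4) → (4, 4); (0, -5) → (0, -5); (0, 4) → (0, 4)
T2 translate by (-5, 3): (5, 8) → (0, 11); (0, -3) → (-5, 0); (4, 4) → (-1, 7); (0, -5) → (-5, -2); (0, 4) → (-5, 7)

image vertices: (0, 11), (-5, 0), (-1, 7), (-5, -2), (-5, 7)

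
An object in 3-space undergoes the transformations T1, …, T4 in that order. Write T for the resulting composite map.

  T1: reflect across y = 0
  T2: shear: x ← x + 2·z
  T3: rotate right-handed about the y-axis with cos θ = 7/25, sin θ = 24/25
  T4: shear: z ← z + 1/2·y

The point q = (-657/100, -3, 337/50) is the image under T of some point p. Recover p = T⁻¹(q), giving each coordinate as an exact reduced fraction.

p = (-7/4, 3, -4)

T1 = [1 0 0 0; 0 -1 0 0; 0 0 1 0; 0 0 0 1]
T2·T1 = [1 0 2 0; 0 -1 0 0; 0 0 1 0; 0 0 0 1]
T3·…·T1 = [7/25 0 38/25 0; 0 -1 0 0; -24/25 0 -41/25 0; 0 0 0 1]
T4·…·T1 = [7/25 0 38/25 0; 0 -1 0 0; -24/25 -1/2 -41/25 0; 0 0 0 1]
det M = -1; M⁻¹ = [-41/25 19/25 -38/25 0; 0 -1 0 0; 24/25 -7/50 7/25 0; 0 0 0 1]
M⁻¹ · (-657/100, -3, 337/50)ᵀ = (-7/4, 3, -4)ᵀ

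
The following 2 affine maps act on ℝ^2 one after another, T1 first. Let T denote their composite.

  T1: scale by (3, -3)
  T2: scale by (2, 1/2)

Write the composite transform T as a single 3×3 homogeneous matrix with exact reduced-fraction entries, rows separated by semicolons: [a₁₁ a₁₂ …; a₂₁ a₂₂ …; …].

T1 = [3 0 0; 0 -3 0; 0 0 1]
T2·T1 = [6 0 0; 0 -3/2 0; 0 0 1]

T = [6 0 0; 0 -3/2 0; 0 0 1]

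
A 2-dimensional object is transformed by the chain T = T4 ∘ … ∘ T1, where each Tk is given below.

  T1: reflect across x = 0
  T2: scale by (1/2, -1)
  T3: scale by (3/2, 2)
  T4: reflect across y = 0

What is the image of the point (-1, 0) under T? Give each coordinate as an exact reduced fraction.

T1 reflect across x = 0: (-1, 0) → (1, 0)
T2 scale by (1/2, -1): (1, 0) → (1/2, 0)
T3 scale by (3/2, 2): (1/2, 0) → (3/4, 0)
T4 reflect across y = 0: (3/4, 0) → (3/4, 0)

T(p) = (3/4, 0)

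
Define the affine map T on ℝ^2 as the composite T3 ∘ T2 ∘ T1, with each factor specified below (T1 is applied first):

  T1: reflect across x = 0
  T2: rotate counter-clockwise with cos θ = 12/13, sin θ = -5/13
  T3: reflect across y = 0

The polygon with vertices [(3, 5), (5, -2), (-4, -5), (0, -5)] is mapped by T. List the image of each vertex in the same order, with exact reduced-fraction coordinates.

image vertices: (-11/13, -75/13), (-70/13, -1/13), (23/13, 80/13), (-25/13, 60/13)

T1 reflect across x = 0: (3, 5) → (-3, 5); (5, -2) → (-5, -2); (-4, -5) → (4, -5); (0, -5) → (0, -5)
T2 rotate counter-clockwise with cos θ = 12/13, sin θ = -5/13: (-3, 5) → (-11/13, 75/13); (-5, -2) → (-70/13, 1/13); (4, -5) → (23/13, -80/13); (0, -5) → (-25/13, -60/13)
T3 reflect across y = 0: (-11/13, 75/13) → (-11/13, -75/13); (-70/13, 1/13) → (-70/13, -1/13); (23/13, -80/13) → (23/13, 80/13); (-25/13, -60/13) → (-25/13, 60/13)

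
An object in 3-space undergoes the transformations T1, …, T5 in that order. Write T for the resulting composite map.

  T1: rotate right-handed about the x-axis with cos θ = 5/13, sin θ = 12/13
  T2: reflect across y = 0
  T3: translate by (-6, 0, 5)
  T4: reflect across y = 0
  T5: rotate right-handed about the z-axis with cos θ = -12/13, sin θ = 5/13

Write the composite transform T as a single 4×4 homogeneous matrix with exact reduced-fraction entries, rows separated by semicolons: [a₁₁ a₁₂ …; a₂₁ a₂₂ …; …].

T = [-12/13 -25/169 60/169 72/13; 5/13 -60/169 144/169 -30/13; 0 12/13 5/13 5; 0 0 0 1]

T1 = [1 0 0 0; 0 5/13 -12/13 0; 0 12/13 5/13 0; 0 0 0 1]
T2·T1 = [1 0 0 0; 0 -5/13 12/13 0; 0 12/13 5/13 0; 0 0 0 1]
T3·…·T1 = [1 0 0 -6; 0 -5/13 12/13 0; 0 12/13 5/13 5; 0 0 0 1]
T4·…·T1 = [1 0 0 -6; 0 5/13 -12/13 0; 0 12/13 5/13 5; 0 0 0 1]
T5·…·T1 = [-12/13 -25/169 60/169 72/13; 5/13 -60/169 144/169 -30/13; 0 12/13 5/13 5; 0 0 0 1]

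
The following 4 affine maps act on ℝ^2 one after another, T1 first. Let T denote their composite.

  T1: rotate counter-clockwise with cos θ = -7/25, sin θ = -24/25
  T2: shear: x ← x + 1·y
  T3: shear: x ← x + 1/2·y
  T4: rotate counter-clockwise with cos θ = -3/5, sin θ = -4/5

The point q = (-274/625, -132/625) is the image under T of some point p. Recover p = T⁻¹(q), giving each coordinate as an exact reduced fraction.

p = (0, 4/5)

T1 = [-7/25 24/25 0; -24/25 -7/25 0; 0 0 1]
T2·T1 = [-31/25 17/25 0; -24/25 -7/25 0; 0 0 1]
T3·…·T1 = [-43/25 27/50 0; -24/25 -7/25 0; 0 0 1]
T4·…·T1 = [33/125 -137/250 0; 244/125 -33/125 0; 0 0 1]
det M = 1; M⁻¹ = [-33/125 137/250 0; -244/125 33/125 0; 0 0 1]
M⁻¹ · (-274/625, -132/625)ᵀ = (0, 4/5)ᵀ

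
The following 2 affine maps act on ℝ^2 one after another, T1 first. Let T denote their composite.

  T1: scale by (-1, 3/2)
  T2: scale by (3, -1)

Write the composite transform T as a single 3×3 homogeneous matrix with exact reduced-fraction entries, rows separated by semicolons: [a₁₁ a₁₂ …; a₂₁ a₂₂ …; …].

T = [-3 0 0; 0 -3/2 0; 0 0 1]

T1 = [-1 0 0; 0 3/2 0; 0 0 1]
T2·T1 = [-3 0 0; 0 -3/2 0; 0 0 1]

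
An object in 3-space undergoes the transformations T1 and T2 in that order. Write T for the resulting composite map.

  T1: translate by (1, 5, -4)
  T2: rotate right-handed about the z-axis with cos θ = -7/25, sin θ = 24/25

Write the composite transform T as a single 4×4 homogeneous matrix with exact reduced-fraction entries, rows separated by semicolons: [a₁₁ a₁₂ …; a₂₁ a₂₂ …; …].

T = [-7/25 -24/25 0 -127/25; 24/25 -7/25 0 -11/25; 0 0 1 -4; 0 0 0 1]

T1 = [1 0 0 1; 0 1 0 5; 0 0 1 -4; 0 0 0 1]
T2·T1 = [-7/25 -24/25 0 -127/25; 24/25 -7/25 0 -11/25; 0 0 1 -4; 0 0 0 1]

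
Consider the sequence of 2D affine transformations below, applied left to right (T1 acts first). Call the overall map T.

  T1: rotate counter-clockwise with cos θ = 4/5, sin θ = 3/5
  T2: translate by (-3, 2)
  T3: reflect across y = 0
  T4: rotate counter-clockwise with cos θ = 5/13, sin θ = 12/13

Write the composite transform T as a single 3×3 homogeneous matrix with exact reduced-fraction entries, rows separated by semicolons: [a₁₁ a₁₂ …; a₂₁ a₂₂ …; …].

T = [56/65 33/65 9/13; 33/65 -56/65 -46/13; 0 0 1]

T1 = [4/5 -3/5 0; 3/5 4/5 0; 0 0 1]
T2·T1 = [4/5 -3/5 -3; 3/5 4/5 2; 0 0 1]
T3·…·T1 = [4/5 -3/5 -3; -3/5 -4/5 -2; 0 0 1]
T4·…·T1 = [56/65 33/65 9/13; 33/65 -56/65 -46/13; 0 0 1]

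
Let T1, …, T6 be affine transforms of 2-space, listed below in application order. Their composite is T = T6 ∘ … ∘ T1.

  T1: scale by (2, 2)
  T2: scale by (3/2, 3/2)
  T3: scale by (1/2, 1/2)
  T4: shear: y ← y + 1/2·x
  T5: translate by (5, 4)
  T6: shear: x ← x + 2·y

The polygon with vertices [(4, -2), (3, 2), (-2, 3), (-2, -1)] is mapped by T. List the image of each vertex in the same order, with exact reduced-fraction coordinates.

image vertices: (19, 4), (28, 37/4), (16, 7), (4, 1)

T1 scale by (2, 2): (4, -2) → (8, -4); (3, 2) → (6, 4); (-2, 3) → (-4, 6); (-2, -1) → (-4, -2)
T2 scale by (3/2, 3/2): (8, -4) → (12, -6); (6, 4) → (9, 6); (-4, 6) → (-6, 9); (-4, -2) → (-6, -3)
T3 scale by (1/2, 1/2): (12, -6) → (6, -3); (9, 6) → (9/2, 3); (-6, 9) → (-3, 9/2); (-6, -3) → (-3, -3/2)
T4 shear: y ← y + 1/2·x: (6, -3) → (6, 0); (9/2, 3) → (9/2, 21/4); (-3, 9/2) → (-3, 3); (-3, -3/2) → (-3, -3)
T5 translate by (5, 4): (6, 0) → (11, 4); (9/2, 21/4) → (19/2, 37/4); (-3, 3) → (2, 7); (-3, -3) → (2, 1)
T6 shear: x ← x + 2·y: (11, 4) → (19, 4); (19/2, 37/4) → (28, 37/4); (2, 7) → (16, 7); (2, 1) → (4, 1)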